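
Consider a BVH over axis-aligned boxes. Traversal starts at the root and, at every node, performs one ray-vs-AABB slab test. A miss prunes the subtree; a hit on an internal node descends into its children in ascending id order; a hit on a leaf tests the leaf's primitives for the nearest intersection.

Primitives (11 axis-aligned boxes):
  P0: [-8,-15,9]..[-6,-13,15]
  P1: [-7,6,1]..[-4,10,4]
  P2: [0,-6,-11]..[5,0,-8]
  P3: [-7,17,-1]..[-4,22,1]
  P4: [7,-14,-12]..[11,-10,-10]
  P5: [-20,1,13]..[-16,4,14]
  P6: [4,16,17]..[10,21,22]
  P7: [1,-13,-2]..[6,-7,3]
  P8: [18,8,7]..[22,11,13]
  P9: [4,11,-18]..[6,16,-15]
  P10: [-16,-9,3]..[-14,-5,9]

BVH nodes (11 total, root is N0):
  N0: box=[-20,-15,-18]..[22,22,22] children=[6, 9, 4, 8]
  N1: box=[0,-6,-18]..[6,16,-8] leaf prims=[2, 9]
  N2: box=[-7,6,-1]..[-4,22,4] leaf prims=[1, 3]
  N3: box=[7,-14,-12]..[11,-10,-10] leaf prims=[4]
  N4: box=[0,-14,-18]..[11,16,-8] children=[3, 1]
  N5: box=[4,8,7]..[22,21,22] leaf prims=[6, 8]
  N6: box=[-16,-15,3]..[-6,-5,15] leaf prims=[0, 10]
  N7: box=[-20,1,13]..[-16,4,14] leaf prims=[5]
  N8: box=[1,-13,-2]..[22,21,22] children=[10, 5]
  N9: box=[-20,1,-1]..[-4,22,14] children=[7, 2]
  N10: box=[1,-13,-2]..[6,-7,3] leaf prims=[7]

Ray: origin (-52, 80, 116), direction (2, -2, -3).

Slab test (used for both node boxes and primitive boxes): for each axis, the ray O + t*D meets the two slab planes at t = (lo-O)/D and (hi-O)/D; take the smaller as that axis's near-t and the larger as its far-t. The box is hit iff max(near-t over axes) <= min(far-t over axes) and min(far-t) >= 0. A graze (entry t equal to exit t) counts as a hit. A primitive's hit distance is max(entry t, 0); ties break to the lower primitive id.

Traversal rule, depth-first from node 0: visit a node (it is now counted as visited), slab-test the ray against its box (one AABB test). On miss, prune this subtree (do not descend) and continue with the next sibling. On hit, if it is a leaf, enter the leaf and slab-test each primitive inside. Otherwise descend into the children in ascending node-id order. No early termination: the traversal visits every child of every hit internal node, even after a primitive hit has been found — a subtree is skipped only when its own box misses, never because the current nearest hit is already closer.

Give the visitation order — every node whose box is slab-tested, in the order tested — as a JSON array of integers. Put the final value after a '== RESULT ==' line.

Traverse from the root:
N0 x:[16,37] y:[29,95/2] z:[94/3,134/3] -> hit [94/3,37], descend [4, 6, 8, 9]
  N4 x:[26,63/2] y:[32,47] z:[124/3,134/3] -> miss, prune
  N6 x:[18,23] y:[85/2,95/2] z:[101/3,113/3] -> miss, prune
  N8 x:[53/2,37] y:[59/2,93/2] z:[94/3,118/3] -> hit [94/3,37], descend [5, 10]
    N5 x:[28,37] y:[59/2,36] z:[94/3,109/3] -> hit [94/3,36] leaf, test {P6(miss), P8@t=35}
    N10 x:[53/2,29] y:[87/2,93/2] z:[113/3,118/3] -> miss, prune
  N9 x:[16,24] y:[29,79/2] z:[34,39] -> miss, prune

Summary -> nodes [0, 4, 6, 8, 5, 10, 9]; box-tests=7; leaf-entries=1; first=P8

== RESULT ==
[0, 4, 6, 8, 5, 10, 9]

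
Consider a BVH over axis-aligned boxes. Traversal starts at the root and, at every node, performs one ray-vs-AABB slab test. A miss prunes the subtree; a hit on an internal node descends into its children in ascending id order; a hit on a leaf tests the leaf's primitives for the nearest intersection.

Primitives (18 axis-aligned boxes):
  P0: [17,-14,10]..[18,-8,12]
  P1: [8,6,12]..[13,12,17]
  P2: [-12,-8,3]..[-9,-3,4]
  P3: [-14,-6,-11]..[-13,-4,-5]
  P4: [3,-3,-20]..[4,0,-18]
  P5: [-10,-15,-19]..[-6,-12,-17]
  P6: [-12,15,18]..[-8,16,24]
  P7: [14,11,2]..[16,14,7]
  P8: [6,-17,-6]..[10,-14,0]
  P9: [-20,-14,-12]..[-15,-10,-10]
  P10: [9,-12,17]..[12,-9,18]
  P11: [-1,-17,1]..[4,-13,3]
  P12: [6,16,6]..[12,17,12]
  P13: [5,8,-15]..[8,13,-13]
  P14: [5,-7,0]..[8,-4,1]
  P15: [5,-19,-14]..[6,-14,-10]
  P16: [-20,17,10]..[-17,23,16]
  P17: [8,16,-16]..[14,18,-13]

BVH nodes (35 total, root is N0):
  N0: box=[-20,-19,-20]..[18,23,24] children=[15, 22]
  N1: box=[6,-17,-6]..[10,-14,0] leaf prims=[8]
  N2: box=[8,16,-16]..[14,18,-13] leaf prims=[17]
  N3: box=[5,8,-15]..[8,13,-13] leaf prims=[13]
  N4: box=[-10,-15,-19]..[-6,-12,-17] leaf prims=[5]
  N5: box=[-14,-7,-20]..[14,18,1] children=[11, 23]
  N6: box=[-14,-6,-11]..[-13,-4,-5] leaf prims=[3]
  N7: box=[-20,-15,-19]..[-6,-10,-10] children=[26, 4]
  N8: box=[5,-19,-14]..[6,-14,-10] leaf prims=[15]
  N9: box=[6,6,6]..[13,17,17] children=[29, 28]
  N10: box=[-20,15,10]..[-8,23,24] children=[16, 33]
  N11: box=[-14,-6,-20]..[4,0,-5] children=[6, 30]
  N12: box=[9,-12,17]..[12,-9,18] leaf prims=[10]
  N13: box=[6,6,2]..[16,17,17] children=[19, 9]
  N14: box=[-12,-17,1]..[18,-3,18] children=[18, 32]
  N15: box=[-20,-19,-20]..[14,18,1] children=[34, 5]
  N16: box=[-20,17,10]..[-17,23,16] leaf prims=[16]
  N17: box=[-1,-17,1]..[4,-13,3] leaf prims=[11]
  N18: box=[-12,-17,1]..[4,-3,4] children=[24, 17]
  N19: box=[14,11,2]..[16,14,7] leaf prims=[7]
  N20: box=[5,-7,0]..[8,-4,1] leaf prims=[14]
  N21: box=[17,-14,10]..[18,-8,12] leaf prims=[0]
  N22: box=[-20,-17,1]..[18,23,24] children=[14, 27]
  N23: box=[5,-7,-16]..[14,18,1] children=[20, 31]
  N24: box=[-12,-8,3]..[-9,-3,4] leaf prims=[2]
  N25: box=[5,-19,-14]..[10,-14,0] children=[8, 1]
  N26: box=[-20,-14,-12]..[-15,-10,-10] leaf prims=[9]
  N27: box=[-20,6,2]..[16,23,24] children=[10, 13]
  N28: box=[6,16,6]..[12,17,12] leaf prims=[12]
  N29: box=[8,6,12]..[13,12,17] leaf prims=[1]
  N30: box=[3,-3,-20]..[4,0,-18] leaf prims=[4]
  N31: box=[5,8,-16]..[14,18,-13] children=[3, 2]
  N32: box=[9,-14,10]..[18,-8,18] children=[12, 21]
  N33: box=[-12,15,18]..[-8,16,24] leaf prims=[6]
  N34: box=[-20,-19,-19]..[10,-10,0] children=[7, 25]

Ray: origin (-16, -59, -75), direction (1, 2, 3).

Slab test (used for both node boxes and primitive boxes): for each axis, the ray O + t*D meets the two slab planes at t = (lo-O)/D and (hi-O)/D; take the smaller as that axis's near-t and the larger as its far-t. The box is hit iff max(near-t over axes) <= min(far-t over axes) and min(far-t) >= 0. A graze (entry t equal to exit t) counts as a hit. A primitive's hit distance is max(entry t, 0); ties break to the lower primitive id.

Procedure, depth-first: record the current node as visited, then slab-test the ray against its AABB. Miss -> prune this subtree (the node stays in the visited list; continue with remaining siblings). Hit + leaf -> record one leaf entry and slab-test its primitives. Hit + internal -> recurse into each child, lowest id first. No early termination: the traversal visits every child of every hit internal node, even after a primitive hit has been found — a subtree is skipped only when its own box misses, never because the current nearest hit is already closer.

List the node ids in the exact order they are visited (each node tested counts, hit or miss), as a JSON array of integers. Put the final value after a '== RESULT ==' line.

Traverse from the root:
N0 x:[-4,34] y:[20,41] z:[55/3,33] -> hit [20,33], descend [15, 22]
  N15 x:[-4,30] y:[20,77/2] z:[55/3,76/3] -> hit [20,76/3], descend [5, 34]
    N5 x:[2,30] y:[26,77/2] z:[55/3,76/3] -> miss, prune
    N34 x:[-4,26] y:[20,49/2] z:[56/3,25] -> hit [20,49/2], descend [7, 25]
      N7 x:[-4,10] y:[22,49/2] z:[56/3,65/3] -> miss, prune
      N25 x:[21,26] y:[20,45/2] z:[61/3,25] -> hit [21,45/2], descend [1, 8]
        N1 x:[22,26] y:[21,45/2] z:[23,25] -> miss, prune
        N8 x:[21,22] y:[20,45/2] z:[61/3,65/3] -> hit [21,65/3] leaf, test {P15@t=21}
  N22 x:[-4,34] y:[21,41] z:[76/3,33] -> hit [76/3,33], descend [14, 27]
    N14 x:[4,34] y:[21,28] z:[76/3,31] -> hit [76/3,28], descend [18, 32]
      N18 x:[4,20] y:[21,28] z:[76/3,79/3] -> miss, prune
      N32 x:[25,34] y:[45/2,51/2] z:[85/3,31] -> miss, prune
    N27 x:[-4,32] y:[65/2,41] z:[77/3,33] -> miss, prune

Summary -> nodes [0, 15, 5, 34, 7, 25, 1, 8, 22, 14, 18, 32, 27]; box-tests=13; leaf-entries=1; first=P15

== RESULT ==
[0, 15, 5, 34, 7, 25, 1, 8, 22, 14, 18, 32, 27]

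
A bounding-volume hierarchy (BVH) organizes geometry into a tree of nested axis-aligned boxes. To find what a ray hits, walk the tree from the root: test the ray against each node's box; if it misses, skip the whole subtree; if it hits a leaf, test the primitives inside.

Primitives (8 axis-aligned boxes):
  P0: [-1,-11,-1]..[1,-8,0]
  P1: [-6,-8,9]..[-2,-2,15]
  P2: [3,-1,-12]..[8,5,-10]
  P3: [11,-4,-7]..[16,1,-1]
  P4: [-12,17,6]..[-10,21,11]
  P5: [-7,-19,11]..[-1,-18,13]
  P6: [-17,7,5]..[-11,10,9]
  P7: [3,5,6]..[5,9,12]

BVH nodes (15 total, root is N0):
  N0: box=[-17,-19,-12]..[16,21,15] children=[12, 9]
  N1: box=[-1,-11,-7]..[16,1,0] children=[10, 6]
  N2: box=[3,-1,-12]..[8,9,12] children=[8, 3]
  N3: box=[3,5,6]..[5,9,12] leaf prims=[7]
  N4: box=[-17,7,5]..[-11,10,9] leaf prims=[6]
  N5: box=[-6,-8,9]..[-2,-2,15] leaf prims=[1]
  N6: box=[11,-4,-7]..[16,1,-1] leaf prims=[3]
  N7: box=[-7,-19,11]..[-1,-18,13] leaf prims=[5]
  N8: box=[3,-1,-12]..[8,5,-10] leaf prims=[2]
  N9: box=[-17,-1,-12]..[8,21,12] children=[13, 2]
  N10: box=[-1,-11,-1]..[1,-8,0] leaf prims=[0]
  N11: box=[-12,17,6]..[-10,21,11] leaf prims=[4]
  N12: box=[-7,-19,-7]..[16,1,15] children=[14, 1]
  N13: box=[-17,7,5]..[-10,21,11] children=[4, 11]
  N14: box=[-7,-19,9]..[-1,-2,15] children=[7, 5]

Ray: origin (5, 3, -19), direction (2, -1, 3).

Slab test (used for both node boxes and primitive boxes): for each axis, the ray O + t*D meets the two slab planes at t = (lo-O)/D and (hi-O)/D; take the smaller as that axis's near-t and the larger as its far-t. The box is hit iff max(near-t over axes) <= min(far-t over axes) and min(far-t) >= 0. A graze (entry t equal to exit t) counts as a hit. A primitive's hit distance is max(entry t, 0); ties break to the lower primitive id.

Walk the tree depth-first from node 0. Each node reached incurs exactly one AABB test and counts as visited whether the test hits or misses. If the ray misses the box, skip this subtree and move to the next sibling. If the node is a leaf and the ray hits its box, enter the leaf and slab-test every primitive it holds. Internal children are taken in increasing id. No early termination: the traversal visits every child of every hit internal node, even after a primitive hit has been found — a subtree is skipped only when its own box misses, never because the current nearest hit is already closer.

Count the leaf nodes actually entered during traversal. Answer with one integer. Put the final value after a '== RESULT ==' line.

Walk:
N0 x:[-11,11/2] y:[-18,22] z:[7/3,34/3] -> hit [7/3,11/2], descend [9, 12]
  N9 x:[-11,3/2] y:[-18,4] z:[7/3,31/3] -> miss, prune
  N12 x:[-6,11/2] y:[2,22] z:[4,34/3] -> hit [4,11/2], descend [1, 14]
    N1 x:[-3,11/2] y:[2,14] z:[4,19/3] -> hit [4,11/2], descend [6, 10]
      N6 x:[3,11/2] y:[2,7] z:[4,6] -> hit [4,11/2] leaf, test {P3@t=4}
      N10 x:[-3,-2] y:[11,14] z:[6,19/3] -> miss, prune
    N14 x:[-6,-3] y:[5,22] z:[28/3,34/3] -> miss, prune

Visited [0, 9, 12, 1, 6, 10, 14]. Tests: 7 box, 1 leaf. Nearest: P3.

== RESULT ==
1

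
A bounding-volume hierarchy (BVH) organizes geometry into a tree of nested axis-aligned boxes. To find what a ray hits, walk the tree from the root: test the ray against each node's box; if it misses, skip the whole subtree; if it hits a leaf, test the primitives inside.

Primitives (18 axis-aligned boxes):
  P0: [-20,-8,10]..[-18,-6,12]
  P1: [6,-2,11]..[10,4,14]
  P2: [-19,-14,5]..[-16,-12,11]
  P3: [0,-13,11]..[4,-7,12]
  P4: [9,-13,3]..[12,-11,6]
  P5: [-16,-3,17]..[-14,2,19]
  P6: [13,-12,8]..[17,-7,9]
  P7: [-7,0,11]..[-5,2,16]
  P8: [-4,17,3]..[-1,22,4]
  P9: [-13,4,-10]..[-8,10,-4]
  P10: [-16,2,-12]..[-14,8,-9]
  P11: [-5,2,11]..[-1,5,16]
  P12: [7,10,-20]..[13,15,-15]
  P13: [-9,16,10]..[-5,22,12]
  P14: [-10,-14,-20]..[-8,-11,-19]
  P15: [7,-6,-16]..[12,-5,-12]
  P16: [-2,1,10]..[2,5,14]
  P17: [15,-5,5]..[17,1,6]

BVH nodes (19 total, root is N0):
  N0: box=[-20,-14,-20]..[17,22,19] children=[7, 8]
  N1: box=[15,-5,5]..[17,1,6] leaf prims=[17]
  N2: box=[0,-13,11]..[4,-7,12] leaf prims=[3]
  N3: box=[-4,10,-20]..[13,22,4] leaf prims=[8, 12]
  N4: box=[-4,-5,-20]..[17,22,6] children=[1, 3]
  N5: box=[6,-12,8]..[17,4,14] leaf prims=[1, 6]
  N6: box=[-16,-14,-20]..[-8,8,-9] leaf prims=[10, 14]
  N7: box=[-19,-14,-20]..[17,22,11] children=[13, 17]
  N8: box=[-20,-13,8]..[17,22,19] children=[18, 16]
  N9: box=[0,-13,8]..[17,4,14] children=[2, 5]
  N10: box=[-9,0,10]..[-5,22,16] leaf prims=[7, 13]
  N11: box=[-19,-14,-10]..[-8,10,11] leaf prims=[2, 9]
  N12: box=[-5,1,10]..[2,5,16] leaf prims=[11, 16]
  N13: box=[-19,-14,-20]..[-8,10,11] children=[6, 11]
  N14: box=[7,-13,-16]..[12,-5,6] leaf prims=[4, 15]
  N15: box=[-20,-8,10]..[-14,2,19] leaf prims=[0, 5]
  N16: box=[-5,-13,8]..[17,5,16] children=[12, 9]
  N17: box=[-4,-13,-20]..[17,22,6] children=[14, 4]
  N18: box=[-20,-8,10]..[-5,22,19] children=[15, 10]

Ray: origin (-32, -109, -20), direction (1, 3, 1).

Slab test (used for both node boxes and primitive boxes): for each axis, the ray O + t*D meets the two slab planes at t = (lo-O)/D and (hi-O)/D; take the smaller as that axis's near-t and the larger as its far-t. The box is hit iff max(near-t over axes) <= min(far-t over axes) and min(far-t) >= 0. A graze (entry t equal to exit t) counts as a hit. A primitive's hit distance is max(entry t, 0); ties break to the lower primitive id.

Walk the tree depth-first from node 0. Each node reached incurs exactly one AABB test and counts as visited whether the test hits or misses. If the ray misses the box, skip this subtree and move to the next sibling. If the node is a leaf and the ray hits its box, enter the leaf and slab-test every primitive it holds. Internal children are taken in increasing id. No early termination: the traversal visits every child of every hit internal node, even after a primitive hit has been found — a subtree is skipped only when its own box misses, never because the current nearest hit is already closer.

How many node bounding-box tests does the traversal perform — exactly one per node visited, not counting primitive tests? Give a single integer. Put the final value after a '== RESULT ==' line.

Walk:
N0 x:[12,49] y:[95/3,131/3] z:[0,39] -> hit [95/3,39], descend [7, 8]
  N7 x:[13,49] y:[95/3,131/3] z:[0,31] -> miss, prune
  N8 x:[12,49] y:[32,131/3] z:[28,39] -> hit [32,39], descend [16, 18]
    N16 x:[27,49] y:[32,38] z:[28,36] -> hit [32,36], descend [9, 12]
      N9 x:[32,49] y:[32,113/3] z:[28,34] -> hit [32,34], descend [2, 5]
        N2 x:[32,36] y:[32,34] z:[31,32] -> hit [32,32] leaf, test {P3@t=32}
        N5 x:[38,49] y:[97/3,113/3] z:[28,34] -> miss, prune
      N12 x:[27,34] y:[110/3,38] z:[30,36] -> miss, prune
    N18 x:[12,27] y:[101/3,131/3] z:[30,39] -> miss, prune

9 AABB tests over nodes [0, 7, 8, 16, 9, 2, 5, 12, 18]; 1 leaf entered; closest P3.

== RESULT ==
9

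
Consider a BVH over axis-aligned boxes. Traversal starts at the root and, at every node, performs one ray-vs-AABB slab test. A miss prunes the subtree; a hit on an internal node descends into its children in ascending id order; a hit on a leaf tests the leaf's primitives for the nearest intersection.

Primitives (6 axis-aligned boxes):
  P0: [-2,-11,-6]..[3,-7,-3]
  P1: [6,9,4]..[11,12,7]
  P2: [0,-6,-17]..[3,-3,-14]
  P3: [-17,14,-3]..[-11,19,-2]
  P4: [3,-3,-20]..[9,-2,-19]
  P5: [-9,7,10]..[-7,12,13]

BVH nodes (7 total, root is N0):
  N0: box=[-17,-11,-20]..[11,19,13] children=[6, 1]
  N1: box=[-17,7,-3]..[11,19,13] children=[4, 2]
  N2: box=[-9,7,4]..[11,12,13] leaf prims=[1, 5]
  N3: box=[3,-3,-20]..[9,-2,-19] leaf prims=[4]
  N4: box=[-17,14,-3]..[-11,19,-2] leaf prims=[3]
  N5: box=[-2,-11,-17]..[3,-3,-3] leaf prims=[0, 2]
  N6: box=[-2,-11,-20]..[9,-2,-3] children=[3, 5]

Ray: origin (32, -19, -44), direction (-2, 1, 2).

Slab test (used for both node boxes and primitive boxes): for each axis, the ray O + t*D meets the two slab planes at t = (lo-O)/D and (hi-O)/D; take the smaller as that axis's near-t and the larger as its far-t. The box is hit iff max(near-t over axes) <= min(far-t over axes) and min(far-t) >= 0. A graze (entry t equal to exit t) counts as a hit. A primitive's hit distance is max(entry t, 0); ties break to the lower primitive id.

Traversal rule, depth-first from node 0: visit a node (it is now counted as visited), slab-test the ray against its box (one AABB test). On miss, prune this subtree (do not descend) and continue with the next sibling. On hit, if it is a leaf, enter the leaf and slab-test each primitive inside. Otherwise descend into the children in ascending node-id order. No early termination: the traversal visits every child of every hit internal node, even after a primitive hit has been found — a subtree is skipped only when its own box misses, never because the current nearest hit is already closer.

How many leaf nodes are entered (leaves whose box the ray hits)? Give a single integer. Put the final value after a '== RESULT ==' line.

Traverse from the root:
N0 x:[21/2,49/2] y:[8,38] z:[12,57/2] -> hit [12,49/2], descend [1, 6]
  N1 x:[21/2,49/2] y:[26,38] z:[41/2,57/2] -> miss, prune
  N6 x:[23/2,17] y:[8,17] z:[12,41/2] -> hit [12,17], descend [3, 5]
    N3 x:[23/2,29/2] y:[16,17] z:[12,25/2] -> miss, prune
    N5 x:[29/2,17] y:[8,16] z:[27/2,41/2] -> hit [29/2,16] leaf, test {P0(miss), P2@t=29/2}

Summary -> nodes [0, 1, 6, 3, 5]; box-tests=5; leaf-entries=1; first=P2

== RESULT ==
1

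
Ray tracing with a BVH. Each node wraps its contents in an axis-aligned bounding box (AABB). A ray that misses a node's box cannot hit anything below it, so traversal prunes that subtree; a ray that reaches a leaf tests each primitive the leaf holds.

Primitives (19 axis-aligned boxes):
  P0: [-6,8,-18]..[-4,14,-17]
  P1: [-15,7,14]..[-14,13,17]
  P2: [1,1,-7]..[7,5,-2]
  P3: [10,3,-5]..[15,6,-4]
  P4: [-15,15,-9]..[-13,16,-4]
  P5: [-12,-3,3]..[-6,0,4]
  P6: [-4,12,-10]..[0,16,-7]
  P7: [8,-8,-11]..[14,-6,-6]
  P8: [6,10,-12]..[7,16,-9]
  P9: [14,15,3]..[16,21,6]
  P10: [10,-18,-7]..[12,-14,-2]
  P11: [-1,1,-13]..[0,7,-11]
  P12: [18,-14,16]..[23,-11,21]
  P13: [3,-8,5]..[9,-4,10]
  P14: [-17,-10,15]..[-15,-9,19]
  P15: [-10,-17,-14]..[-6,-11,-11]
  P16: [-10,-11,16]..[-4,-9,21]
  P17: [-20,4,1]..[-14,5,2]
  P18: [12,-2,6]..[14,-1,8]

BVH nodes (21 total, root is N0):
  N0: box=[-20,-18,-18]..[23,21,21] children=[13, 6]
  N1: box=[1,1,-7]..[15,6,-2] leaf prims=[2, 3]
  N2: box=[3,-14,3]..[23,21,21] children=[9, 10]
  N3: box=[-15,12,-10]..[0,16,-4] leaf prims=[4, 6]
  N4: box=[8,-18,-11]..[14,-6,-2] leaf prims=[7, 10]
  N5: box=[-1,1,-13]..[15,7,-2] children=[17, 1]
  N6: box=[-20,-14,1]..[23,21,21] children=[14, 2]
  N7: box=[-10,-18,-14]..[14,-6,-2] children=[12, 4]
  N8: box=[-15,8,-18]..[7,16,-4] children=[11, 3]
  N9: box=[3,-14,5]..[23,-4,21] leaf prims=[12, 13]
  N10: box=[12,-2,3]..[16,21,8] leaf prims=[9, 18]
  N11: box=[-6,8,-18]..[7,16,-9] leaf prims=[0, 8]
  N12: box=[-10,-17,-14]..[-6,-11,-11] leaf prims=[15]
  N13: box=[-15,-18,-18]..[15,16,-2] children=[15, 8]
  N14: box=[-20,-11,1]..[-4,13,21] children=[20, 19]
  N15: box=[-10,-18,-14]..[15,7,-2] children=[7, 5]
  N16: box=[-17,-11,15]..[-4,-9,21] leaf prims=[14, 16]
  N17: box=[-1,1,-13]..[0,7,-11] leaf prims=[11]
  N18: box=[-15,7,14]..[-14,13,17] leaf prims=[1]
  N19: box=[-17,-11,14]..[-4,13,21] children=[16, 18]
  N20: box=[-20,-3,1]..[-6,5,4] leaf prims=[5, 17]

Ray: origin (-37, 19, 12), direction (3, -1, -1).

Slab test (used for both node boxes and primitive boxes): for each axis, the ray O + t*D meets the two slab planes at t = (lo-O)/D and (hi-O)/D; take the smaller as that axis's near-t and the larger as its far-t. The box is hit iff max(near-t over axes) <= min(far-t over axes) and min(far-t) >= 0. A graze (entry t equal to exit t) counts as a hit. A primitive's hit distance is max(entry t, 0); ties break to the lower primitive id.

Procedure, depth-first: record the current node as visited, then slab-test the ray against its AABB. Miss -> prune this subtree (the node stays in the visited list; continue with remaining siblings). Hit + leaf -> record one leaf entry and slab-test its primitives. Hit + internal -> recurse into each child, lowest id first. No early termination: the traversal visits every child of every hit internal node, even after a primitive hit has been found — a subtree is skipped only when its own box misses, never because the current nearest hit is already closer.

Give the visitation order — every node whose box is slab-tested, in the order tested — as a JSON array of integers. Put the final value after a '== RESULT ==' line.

Traverse from the root:
N0 x:[17/3,20] y:[-2,37] z:[-9,30] -> hit [17/3,20], descend [6, 13]
  N6 x:[17/3,20] y:[-2,33] z:[-9,11] -> hit [17/3,11], descend [2, 14]
    N2 x:[40/3,20] y:[-2,33] z:[-9,9] -> miss, prune
    N14 x:[17/3,11] y:[6,30] z:[-9,11] -> hit [6,11], descend [19, 20]
      N19 x:[20/3,11] y:[6,30] z:[-9,-2] -> miss, prune
      N20 x:[17/3,31/3] y:[14,22] z:[8,11] -> miss, prune
  N13 x:[22/3,52/3] y:[3,37] z:[14,30] -> hit [14,52/3], descend [8, 15]
    N8 x:[22/3,44/3] y:[3,11] z:[16,30] -> miss, prune
    N15 x:[9,52/3] y:[12,37] z:[14,26] -> hit [14,52/3], descend [5, 7]
      N5 x:[12,52/3] y:[12,18] z:[14,25] -> hit [14,52/3], descend [1, 17]
        N1 x:[38/3,52/3] y:[13,18] z:[14,19] -> hit [14,52/3] leaf, test {P2@t=14, P3@t=16}
        N17 x:[12,37/3] y:[12,18] z:[23,25] -> miss, prune
      N7 x:[9,17] y:[25,37] z:[14,26] -> miss, prune

order=[0, 6, 2, 14, 19, 20, 13, 8, 15, 5, 1, 17, 7]  |boxes|=13  |leaves|=1  hit=P2

== RESULT ==
[0, 6, 2, 14, 19, 20, 13, 8, 15, 5, 1, 17, 7]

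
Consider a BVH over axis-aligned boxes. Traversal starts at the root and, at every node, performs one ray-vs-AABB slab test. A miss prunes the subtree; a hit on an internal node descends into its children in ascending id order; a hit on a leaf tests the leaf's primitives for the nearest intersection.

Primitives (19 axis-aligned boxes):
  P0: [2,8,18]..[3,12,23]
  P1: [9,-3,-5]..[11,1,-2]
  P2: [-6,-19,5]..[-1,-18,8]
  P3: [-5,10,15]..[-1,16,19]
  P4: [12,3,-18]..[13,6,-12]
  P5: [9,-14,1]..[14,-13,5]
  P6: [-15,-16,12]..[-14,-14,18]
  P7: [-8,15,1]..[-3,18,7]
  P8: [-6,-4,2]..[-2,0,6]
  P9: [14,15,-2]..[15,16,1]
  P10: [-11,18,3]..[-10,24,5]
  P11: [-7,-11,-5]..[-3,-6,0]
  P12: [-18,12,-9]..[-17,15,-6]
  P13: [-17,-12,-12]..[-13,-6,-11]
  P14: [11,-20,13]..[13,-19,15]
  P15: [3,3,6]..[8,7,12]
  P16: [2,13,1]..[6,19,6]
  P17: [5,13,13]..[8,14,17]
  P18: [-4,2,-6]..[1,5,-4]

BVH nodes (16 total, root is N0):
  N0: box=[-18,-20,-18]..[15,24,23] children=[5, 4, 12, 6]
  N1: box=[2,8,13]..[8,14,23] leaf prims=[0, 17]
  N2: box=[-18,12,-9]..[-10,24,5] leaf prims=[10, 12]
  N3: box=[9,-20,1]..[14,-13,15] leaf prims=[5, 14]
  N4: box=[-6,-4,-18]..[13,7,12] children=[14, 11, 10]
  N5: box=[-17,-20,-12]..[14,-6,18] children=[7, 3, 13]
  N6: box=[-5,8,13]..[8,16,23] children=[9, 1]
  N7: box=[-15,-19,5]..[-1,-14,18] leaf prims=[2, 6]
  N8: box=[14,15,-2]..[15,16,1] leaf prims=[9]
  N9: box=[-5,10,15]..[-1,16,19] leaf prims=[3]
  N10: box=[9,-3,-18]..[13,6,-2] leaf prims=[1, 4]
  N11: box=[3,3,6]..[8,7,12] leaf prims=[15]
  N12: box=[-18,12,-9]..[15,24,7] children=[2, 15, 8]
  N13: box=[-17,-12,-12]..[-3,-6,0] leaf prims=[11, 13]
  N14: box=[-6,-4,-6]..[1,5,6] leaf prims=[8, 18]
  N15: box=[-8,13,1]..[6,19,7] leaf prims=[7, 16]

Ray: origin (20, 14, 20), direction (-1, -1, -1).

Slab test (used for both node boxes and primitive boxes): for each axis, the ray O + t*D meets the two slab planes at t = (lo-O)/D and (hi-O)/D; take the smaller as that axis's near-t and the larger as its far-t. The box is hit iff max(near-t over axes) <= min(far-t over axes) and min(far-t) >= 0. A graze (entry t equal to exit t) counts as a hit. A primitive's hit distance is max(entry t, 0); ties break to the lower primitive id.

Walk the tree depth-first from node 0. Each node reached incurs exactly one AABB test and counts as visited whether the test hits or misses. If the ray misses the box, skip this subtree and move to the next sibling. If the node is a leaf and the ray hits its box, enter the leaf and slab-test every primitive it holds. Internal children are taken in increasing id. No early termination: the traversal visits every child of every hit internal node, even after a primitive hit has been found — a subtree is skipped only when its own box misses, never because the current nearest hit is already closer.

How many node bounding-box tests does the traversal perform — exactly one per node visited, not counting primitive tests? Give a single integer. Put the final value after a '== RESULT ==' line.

Trace the traversal:
N0 x:[5,38] y:[-10,34] z:[-3,38] -> hit [5,34], descend [4, 5, 6, 12]
  N4 x:[7,26] y:[7,18] z:[8,38] -> hit [8,18], descend [10, 11, 14]
    N10 x:[7,11] y:[8,17] z:[22,38] -> miss, prune
    N11 x:[12,17] y:[7,11] z:[8,14] -> miss, prune
    N14 x:[19,26] y:[9,18] z:[14,26] -> miss, prune
  N5 x:[6,37] y:[20,34] z:[2,32] -> hit [20,32], descend [3, 7, 13]
    N3 x:[6,11] y:[27,34] z:[5,19] -> miss, prune
    N7 x:[21,35] y:[28,33] z:[2,15] -> miss, prune
    N13 x:[23,37] y:[20,26] z:[20,32] -> hit [23,26] leaf, test {P11@t=23, P13(miss)}
  N6 x:[12,25] y:[-2,6] z:[-3,7] -> miss, prune
  N12 x:[5,38] y:[-10,2] z:[13,29] -> miss, prune

Summary -> nodes [0, 4, 10, 11, 14, 5, 3, 7, 13, 6, 12]; box-tests=11; leaf-entries=1; first=P11

== RESULT ==
11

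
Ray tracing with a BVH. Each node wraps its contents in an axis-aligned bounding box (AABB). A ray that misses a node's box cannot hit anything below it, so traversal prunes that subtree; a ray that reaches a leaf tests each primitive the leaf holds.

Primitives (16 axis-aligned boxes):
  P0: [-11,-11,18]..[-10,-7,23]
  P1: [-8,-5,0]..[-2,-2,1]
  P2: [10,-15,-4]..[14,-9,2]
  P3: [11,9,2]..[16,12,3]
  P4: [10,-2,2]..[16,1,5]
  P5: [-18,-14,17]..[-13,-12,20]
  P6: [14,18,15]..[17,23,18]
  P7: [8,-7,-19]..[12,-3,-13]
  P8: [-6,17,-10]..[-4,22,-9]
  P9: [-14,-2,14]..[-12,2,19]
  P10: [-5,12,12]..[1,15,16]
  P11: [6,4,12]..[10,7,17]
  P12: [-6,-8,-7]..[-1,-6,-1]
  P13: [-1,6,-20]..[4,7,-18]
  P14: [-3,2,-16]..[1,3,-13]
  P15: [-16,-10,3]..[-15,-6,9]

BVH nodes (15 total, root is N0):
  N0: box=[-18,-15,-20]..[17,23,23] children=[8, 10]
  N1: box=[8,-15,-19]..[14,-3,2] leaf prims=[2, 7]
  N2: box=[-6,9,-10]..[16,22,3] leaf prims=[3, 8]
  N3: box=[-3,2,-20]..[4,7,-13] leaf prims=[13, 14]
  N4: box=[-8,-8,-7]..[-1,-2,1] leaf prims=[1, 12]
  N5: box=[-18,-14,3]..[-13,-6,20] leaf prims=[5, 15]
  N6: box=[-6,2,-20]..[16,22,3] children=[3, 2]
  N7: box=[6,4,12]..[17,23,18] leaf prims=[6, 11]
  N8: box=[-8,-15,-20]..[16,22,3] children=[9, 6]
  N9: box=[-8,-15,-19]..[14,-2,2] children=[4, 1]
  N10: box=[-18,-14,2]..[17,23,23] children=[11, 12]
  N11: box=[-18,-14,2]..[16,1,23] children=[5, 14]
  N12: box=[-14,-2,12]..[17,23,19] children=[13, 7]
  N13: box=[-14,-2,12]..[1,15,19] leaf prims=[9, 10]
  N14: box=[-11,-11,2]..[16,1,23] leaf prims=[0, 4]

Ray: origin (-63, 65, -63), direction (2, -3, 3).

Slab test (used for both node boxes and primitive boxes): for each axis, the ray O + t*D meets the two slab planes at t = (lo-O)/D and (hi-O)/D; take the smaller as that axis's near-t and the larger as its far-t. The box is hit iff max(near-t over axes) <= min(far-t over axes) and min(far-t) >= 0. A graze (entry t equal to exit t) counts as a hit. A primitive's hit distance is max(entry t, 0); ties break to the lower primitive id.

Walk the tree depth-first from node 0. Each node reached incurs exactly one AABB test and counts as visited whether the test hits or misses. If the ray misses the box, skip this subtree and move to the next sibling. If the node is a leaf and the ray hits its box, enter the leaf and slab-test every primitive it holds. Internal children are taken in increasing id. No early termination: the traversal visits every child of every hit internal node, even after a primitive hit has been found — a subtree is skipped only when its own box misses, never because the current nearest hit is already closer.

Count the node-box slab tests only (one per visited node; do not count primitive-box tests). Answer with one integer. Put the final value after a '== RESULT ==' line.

Traverse from the root:
N0 x:[45/2,40] y:[14,80/3] z:[43/3,86/3] -> hit [45/2,80/3], descend [8, 10]
  N8 x:[55/2,79/2] y:[43/3,80/3] z:[43/3,22] -> miss, prune
  N10 x:[45/2,40] y:[14,79/3] z:[65/3,86/3] -> hit [45/2,79/3], descend [11, 12]
    N11 x:[45/2,79/2] y:[64/3,79/3] z:[65/3,86/3] -> hit [45/2,79/3], descend [5, 14]
      N5 x:[45/2,25] y:[71/3,79/3] z:[22,83/3] -> hit [71/3,25] leaf, test {P5(miss), P15@t=71/3}
      N14 x:[26,79/2] y:[64/3,76/3] z:[65/3,86/3] -> miss, prune
    N12 x:[49/2,40] y:[14,67/3] z:[25,82/3] -> miss, prune

7 AABB tests over nodes [0, 8, 10, 11, 5, 14, 12]; 1 leaf entered; closest P15.

== RESULT ==
7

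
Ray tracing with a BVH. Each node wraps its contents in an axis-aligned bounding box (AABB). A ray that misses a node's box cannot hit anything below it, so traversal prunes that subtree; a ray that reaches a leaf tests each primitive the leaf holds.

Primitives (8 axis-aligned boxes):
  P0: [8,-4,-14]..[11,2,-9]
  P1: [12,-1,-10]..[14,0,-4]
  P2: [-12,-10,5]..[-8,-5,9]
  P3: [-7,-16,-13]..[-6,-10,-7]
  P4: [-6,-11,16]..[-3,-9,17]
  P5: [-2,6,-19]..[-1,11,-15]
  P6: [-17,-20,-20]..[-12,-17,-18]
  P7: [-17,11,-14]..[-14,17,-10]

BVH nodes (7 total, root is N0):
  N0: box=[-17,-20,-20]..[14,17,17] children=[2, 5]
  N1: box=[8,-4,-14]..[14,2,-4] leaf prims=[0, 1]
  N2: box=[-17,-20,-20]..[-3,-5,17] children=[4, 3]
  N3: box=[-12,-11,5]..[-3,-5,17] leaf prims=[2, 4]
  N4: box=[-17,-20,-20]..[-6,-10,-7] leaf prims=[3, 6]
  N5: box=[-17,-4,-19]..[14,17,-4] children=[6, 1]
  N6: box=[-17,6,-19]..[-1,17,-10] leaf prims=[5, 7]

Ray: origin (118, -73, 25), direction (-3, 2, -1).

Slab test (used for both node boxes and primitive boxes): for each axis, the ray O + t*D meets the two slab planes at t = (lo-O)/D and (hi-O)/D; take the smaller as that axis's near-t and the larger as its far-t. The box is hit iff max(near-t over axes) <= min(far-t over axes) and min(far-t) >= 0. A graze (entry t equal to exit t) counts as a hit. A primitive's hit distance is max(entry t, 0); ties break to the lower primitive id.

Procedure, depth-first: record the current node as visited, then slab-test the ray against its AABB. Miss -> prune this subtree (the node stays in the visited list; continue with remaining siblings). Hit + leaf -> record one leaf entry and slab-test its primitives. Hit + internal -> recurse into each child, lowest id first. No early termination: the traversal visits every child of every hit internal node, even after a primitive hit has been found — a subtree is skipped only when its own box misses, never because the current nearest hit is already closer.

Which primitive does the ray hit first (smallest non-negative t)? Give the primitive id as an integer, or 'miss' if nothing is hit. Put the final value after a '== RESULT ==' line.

Trace the traversal:
N0 x:[104/3,45] y:[53/2,45] z:[8,45] -> hit [104/3,45], descend [2, 5]
  N2 x:[121/3,45] y:[53/2,34] z:[8,45] -> miss, prune
  N5 x:[104/3,45] y:[69/2,45] z:[29,44] -> hit [104/3,44], descend [1, 6]
    N1 x:[104/3,110/3] y:[69/2,75/2] z:[29,39] -> hit [104/3,110/3] leaf, test {P0@t=107/3, P1(miss)}
    N6 x:[119/3,45] y:[79/2,45] z:[35,44] -> hit [119/3,44] leaf, test {P5@t=40, P7(miss)}

Summary -> nodes [0, 2, 5, 1, 6]; box-tests=5; leaf-entries=2; first=P0

== RESULT ==
0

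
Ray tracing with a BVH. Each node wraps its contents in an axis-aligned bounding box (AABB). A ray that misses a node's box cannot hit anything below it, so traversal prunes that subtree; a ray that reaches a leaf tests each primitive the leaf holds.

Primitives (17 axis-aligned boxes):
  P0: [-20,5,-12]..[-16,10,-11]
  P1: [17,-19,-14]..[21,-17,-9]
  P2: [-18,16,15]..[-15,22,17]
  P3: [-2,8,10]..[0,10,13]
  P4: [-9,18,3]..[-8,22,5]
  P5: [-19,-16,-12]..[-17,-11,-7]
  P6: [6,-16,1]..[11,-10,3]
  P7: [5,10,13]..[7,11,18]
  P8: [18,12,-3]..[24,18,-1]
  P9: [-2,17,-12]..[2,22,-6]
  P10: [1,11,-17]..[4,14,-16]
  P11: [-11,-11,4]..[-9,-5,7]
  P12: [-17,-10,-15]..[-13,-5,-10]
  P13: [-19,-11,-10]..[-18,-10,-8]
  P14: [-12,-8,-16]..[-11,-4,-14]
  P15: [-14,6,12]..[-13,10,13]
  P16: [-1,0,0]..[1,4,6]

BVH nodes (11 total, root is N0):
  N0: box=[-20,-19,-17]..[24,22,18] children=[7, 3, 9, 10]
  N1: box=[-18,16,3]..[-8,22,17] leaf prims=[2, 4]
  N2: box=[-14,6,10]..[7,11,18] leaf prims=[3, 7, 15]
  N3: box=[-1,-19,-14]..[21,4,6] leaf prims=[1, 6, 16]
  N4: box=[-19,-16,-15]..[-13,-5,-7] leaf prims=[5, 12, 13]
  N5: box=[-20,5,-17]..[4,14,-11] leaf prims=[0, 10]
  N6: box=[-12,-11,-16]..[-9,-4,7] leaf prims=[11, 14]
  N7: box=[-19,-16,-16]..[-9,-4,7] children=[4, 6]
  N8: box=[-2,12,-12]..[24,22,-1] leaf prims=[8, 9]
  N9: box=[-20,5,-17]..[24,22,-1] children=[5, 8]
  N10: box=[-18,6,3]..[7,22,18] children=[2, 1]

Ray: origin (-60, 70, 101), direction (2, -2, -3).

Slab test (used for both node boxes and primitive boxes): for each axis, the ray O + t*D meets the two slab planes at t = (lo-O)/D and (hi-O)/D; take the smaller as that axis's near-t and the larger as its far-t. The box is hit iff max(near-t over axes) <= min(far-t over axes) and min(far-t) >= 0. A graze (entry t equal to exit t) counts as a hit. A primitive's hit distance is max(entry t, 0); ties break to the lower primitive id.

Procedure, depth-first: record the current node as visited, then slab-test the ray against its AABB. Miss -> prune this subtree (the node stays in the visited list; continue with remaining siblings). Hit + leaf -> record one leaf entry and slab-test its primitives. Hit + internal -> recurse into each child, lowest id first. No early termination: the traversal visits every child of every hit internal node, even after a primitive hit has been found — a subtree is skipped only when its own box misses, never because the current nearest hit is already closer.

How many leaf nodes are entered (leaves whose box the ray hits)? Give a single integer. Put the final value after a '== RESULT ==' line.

Traverse from the root:
N0 x:[20,42] y:[24,89/2] z:[83/3,118/3] -> hit [83/3,118/3], descend [3, 7, 9, 10]
  N3 x:[59/2,81/2] y:[33,89/2] z:[95/3,115/3] -> hit [33,115/3] leaf, test {P1(miss), P6(miss), P16(miss)}
  N7 x:[41/2,51/2] y:[37,43] z:[94/3,39] -> miss, prune
  N9 x:[20,42] y:[24,65/2] z:[34,118/3] -> miss, prune
  N10 x:[21,67/2] y:[24,32] z:[83/3,98/3] -> hit [83/3,32], descend [1, 2]
    N1 x:[21,26] y:[24,27] z:[28,98/3] -> miss, prune
    N2 x:[23,67/2] y:[59/2,32] z:[83/3,91/3] -> hit [59/2,91/3] leaf, test {P3@t=30, P7(miss), P15(miss)}

7 AABB tests over nodes [0, 3, 7, 9, 10, 1, 2]; 2 leaves entered; closest P3.

== RESULT ==
2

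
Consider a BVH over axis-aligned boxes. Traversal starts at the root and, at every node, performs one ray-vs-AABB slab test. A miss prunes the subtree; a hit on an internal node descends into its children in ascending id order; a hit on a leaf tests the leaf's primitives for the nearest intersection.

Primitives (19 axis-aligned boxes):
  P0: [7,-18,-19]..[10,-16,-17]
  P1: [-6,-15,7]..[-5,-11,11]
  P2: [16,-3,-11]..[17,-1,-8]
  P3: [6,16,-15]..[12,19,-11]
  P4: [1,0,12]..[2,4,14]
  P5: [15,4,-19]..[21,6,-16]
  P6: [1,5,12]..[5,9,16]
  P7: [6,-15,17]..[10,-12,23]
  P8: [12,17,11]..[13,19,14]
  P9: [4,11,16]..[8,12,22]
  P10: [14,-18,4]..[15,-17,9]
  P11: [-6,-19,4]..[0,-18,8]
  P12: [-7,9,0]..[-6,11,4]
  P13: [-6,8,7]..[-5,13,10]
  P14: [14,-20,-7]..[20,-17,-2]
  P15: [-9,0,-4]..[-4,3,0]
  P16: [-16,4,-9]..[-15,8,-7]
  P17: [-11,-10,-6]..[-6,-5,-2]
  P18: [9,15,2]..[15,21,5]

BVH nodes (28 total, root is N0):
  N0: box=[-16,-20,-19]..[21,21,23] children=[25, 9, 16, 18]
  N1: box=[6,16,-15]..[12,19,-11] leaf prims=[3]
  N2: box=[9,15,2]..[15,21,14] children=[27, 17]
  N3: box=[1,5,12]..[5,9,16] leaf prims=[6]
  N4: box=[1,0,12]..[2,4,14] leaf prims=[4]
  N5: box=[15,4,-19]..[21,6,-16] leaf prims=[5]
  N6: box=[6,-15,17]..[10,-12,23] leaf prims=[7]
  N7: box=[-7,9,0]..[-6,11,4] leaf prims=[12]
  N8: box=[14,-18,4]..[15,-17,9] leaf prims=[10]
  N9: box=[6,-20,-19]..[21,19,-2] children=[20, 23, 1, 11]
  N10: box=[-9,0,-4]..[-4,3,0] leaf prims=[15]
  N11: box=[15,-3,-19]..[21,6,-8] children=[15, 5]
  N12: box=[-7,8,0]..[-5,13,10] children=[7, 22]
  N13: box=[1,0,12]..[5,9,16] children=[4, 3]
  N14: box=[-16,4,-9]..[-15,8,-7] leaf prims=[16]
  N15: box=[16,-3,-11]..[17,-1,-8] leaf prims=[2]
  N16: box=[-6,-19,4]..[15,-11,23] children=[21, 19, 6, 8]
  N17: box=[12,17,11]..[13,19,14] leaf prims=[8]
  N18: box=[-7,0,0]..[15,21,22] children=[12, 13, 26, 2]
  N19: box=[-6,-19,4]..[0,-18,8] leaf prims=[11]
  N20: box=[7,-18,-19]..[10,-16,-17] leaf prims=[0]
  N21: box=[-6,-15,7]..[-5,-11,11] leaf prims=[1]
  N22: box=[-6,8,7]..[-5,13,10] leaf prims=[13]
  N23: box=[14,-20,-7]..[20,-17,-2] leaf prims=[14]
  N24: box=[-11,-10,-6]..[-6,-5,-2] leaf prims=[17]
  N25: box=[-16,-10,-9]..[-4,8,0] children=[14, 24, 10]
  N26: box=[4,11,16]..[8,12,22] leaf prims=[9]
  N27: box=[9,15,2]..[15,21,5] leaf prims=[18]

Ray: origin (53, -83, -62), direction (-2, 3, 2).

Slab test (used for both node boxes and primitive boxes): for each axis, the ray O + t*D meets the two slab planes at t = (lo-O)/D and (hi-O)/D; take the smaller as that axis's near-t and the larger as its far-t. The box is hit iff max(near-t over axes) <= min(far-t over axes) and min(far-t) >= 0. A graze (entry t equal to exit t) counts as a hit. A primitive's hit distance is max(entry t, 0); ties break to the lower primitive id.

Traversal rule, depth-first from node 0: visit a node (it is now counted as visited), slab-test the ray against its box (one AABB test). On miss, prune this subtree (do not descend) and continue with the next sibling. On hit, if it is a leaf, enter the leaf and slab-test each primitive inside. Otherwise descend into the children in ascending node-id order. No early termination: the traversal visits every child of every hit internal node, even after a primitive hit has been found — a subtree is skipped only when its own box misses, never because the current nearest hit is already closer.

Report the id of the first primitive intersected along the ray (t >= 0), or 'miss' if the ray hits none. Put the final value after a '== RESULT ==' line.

Traverse from the root:
N0 x:[16,69/2] y:[21,104/3] z:[43/2,85/2] -> hit [43/2,69/2], descend [9, 16, 18, 25]
  N9 x:[16,47/2] y:[21,34] z:[43/2,30] -> hit [43/2,47/2], descend [1, 11, 20, 23]
    N1 x:[41/2,47/2] y:[33,34] z:[47/2,51/2] -> miss, prune
    N11 x:[16,19] y:[80/3,89/3] z:[43/2,27] -> miss, prune
    N20 x:[43/2,23] y:[65/3,67/3] z:[43/2,45/2] -> hit [65/3,67/3] leaf, test {P0@t=65/3}
    N23 x:[33/2,39/2] y:[21,22] z:[55/2,30] -> miss, prune
  N16 x:[19,59/2] y:[64/3,24] z:[33,85/2] -> miss, prune
  N18 x:[19,30] y:[83/3,104/3] z:[31,42] -> miss, prune
  N25 x:[57/2,69/2] y:[73/3,91/3] z:[53/2,31] -> hit [57/2,91/3], descend [10, 14, 24]
    N10 x:[57/2,31] y:[83/3,86/3] z:[29,31] -> miss, prune
    N14 x:[34,69/2] y:[29,91/3] z:[53/2,55/2] -> miss, prune
    N24 x:[59/2,32] y:[73/3,26] z:[28,30] -> miss, prune

Summary -> nodes [0, 9, 1, 11, 20, 23, 16, 18, 25, 10, 14, 24]; box-tests=12; leaf-entries=1; first=P0

== RESULT ==
0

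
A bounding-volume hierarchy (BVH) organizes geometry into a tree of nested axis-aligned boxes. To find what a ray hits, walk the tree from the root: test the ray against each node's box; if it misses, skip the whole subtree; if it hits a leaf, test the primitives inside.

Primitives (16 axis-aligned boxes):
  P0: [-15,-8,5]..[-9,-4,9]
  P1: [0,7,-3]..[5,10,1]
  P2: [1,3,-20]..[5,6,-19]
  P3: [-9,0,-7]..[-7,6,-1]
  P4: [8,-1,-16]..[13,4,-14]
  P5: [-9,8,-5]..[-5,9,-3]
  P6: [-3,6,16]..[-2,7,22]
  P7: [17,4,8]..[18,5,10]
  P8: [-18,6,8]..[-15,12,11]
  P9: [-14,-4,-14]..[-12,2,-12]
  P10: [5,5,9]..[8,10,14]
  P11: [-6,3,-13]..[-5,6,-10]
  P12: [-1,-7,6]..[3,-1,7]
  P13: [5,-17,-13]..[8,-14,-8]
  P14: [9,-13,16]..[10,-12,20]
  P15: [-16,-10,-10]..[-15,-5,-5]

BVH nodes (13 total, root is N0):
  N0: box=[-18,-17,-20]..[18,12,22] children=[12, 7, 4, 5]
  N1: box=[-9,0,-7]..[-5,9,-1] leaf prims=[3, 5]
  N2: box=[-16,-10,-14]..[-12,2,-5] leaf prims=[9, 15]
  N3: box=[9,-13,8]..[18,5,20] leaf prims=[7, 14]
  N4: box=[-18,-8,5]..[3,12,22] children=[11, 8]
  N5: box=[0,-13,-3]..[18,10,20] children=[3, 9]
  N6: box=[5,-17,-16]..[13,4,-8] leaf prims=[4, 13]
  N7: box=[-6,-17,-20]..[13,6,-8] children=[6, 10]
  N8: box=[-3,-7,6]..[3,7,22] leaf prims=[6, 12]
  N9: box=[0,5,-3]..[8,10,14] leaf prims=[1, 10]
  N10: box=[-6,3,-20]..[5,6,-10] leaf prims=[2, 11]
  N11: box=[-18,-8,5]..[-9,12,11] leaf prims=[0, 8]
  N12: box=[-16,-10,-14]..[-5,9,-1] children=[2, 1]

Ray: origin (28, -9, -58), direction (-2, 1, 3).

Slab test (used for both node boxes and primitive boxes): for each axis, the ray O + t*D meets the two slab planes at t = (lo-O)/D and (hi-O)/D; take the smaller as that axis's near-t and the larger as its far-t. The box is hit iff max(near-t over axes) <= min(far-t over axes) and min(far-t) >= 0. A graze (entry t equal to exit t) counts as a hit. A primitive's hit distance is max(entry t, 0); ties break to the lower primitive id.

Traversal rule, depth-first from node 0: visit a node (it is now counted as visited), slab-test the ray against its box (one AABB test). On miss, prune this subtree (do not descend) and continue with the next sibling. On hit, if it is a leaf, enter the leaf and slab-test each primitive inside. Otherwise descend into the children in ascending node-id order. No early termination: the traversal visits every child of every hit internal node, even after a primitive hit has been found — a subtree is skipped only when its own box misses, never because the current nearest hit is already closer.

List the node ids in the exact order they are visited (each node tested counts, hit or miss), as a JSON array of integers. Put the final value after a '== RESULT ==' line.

Walk:
N0 x:[5,23] y:[-8,21] z:[38/3,80/3] -> hit [38/3,21], descend [4, 5, 7, 12]
  N4 x:[25/2,23] y:[1,21] z:[21,80/3] -> hit [21,21], descend [8, 11]
    N8 x:[25/2,31/2] y:[2,16] z:[64/3,80/3] -> miss, prune
    N11 x:[37/2,23] y:[1,21] z:[21,23] -> hit [21,21] leaf, test {P0(miss), P8(miss)}
  N5 x:[5,14] y:[-4,19] z:[55/3,26] -> miss, prune
  N7 x:[15/2,17] y:[-8,15] z:[38/3,50/3] -> hit [38/3,15], descend [6, 10]
    N6 x:[15/2,23/2] y:[-8,13] z:[14,50/3] -> miss, prune
    N10 x:[23/2,17] y:[12,15] z:[38/3,16] -> hit [38/3,15] leaf, test {P2@t=38/3, P11(miss)}
  N12 x:[33/2,22] y:[-1,18] z:[44/3,19] -> hit [33/2,18], descend [1, 2]
    N1 x:[33/2,37/2] y:[9,18] z:[17,19] -> hit [17,18] leaf, test {P3(miss), P5@t=53/3}
    N2 x:[20,22] y:[-1,11] z:[44/3,53/3] -> miss, prune

Visited [0, 4, 8, 11, 5, 7, 6, 10, 12, 1, 2]. Tests: 11 box, 3 leaf. Nearest: P2.

== RESULT ==
[0, 4, 8, 11, 5, 7, 6, 10, 12, 1, 2]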